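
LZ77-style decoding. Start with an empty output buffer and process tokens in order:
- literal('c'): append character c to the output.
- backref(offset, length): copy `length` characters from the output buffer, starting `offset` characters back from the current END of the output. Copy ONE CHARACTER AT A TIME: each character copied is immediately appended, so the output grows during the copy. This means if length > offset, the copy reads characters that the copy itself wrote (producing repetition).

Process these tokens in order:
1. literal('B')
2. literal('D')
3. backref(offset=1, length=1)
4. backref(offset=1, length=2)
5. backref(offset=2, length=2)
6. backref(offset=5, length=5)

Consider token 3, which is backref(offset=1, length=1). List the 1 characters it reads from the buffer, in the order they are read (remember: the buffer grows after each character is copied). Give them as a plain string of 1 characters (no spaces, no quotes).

Token 1: literal('B'). Output: "B"
Token 2: literal('D'). Output: "BD"
Token 3: backref(off=1, len=1). Buffer before: "BD" (len 2)
  byte 1: read out[1]='D', append. Buffer now: "BDD"

Answer: D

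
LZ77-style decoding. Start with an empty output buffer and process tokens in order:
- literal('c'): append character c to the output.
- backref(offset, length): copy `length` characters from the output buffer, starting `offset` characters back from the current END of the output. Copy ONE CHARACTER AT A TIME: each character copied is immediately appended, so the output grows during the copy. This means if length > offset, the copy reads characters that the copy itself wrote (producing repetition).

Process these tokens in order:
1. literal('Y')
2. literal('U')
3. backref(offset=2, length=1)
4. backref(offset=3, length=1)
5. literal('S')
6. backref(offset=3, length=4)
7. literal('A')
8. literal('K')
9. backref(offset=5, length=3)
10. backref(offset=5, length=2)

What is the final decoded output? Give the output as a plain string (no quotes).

Token 1: literal('Y'). Output: "Y"
Token 2: literal('U'). Output: "YU"
Token 3: backref(off=2, len=1). Copied 'Y' from pos 0. Output: "YUY"
Token 4: backref(off=3, len=1). Copied 'Y' from pos 0. Output: "YUYY"
Token 5: literal('S'). Output: "YUYYS"
Token 6: backref(off=3, len=4) (overlapping!). Copied 'YYSY' from pos 2. Output: "YUYYSYYSY"
Token 7: literal('A'). Output: "YUYYSYYSYA"
Token 8: literal('K'). Output: "YUYYSYYSYAK"
Token 9: backref(off=5, len=3). Copied 'YSY' from pos 6. Output: "YUYYSYYSYAKYSY"
Token 10: backref(off=5, len=2). Copied 'AK' from pos 9. Output: "YUYYSYYSYAKYSYAK"

Answer: YUYYSYYSYAKYSYAK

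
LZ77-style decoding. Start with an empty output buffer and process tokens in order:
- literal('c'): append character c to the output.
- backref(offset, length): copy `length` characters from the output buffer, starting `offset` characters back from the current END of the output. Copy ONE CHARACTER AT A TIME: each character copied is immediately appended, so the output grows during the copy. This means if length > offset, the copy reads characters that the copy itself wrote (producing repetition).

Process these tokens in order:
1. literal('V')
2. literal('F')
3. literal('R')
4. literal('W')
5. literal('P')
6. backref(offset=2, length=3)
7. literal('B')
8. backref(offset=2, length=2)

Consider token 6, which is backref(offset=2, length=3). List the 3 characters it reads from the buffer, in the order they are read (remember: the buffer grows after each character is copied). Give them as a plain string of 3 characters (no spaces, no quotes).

Token 1: literal('V'). Output: "V"
Token 2: literal('F'). Output: "VF"
Token 3: literal('R'). Output: "VFR"
Token 4: literal('W'). Output: "VFRW"
Token 5: literal('P'). Output: "VFRWP"
Token 6: backref(off=2, len=3). Buffer before: "VFRWP" (len 5)
  byte 1: read out[3]='W', append. Buffer now: "VFRWPW"
  byte 2: read out[4]='P', append. Buffer now: "VFRWPWP"
  byte 3: read out[5]='W', append. Buffer now: "VFRWPWPW"

Answer: WPW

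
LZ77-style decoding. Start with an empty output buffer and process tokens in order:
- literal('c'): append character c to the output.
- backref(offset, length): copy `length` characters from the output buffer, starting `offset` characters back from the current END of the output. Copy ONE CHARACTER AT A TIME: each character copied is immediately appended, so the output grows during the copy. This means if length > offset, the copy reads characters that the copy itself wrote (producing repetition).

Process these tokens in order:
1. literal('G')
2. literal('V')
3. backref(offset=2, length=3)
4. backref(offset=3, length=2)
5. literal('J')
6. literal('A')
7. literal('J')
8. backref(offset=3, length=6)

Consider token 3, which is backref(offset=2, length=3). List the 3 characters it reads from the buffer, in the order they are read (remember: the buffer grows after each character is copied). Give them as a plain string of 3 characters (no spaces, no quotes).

Token 1: literal('G'). Output: "G"
Token 2: literal('V'). Output: "GV"
Token 3: backref(off=2, len=3). Buffer before: "GV" (len 2)
  byte 1: read out[0]='G', append. Buffer now: "GVG"
  byte 2: read out[1]='V', append. Buffer now: "GVGV"
  byte 3: read out[2]='G', append. Buffer now: "GVGVG"

Answer: GVG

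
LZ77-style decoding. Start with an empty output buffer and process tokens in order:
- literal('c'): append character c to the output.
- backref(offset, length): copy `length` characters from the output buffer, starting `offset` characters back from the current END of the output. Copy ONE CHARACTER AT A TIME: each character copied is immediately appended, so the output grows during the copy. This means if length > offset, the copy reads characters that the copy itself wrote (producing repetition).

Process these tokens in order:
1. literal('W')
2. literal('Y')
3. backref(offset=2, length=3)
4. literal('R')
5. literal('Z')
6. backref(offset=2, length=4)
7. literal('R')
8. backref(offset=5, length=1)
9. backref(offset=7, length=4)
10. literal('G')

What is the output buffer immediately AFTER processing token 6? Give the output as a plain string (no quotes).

Answer: WYWYWRZRZRZ

Derivation:
Token 1: literal('W'). Output: "W"
Token 2: literal('Y'). Output: "WY"
Token 3: backref(off=2, len=3) (overlapping!). Copied 'WYW' from pos 0. Output: "WYWYW"
Token 4: literal('R'). Output: "WYWYWR"
Token 5: literal('Z'). Output: "WYWYWRZ"
Token 6: backref(off=2, len=4) (overlapping!). Copied 'RZRZ' from pos 5. Output: "WYWYWRZRZRZ"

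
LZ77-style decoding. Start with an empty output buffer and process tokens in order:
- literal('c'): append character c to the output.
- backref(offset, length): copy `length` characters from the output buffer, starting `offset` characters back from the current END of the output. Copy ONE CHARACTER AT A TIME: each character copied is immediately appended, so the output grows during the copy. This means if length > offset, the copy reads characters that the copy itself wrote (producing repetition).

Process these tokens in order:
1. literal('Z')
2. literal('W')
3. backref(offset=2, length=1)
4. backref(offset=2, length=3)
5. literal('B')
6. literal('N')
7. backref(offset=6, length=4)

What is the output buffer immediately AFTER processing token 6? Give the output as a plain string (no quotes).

Token 1: literal('Z'). Output: "Z"
Token 2: literal('W'). Output: "ZW"
Token 3: backref(off=2, len=1). Copied 'Z' from pos 0. Output: "ZWZ"
Token 4: backref(off=2, len=3) (overlapping!). Copied 'WZW' from pos 1. Output: "ZWZWZW"
Token 5: literal('B'). Output: "ZWZWZWB"
Token 6: literal('N'). Output: "ZWZWZWBN"

Answer: ZWZWZWBN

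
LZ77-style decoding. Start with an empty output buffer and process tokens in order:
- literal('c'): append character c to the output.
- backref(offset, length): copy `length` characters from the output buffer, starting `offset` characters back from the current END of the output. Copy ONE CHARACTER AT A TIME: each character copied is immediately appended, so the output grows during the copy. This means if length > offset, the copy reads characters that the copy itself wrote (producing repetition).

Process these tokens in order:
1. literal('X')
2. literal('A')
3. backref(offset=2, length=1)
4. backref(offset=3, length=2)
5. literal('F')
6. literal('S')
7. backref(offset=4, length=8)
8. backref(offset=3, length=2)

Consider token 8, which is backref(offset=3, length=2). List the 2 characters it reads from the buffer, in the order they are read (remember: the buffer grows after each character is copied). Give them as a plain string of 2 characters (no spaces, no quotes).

Answer: AF

Derivation:
Token 1: literal('X'). Output: "X"
Token 2: literal('A'). Output: "XA"
Token 3: backref(off=2, len=1). Copied 'X' from pos 0. Output: "XAX"
Token 4: backref(off=3, len=2). Copied 'XA' from pos 0. Output: "XAXXA"
Token 5: literal('F'). Output: "XAXXAF"
Token 6: literal('S'). Output: "XAXXAFS"
Token 7: backref(off=4, len=8) (overlapping!). Copied 'XAFSXAFS' from pos 3. Output: "XAXXAFSXAFSXAFS"
Token 8: backref(off=3, len=2). Buffer before: "XAXXAFSXAFSXAFS" (len 15)
  byte 1: read out[12]='A', append. Buffer now: "XAXXAFSXAFSXAFSA"
  byte 2: read out[13]='F', append. Buffer now: "XAXXAFSXAFSXAFSAF"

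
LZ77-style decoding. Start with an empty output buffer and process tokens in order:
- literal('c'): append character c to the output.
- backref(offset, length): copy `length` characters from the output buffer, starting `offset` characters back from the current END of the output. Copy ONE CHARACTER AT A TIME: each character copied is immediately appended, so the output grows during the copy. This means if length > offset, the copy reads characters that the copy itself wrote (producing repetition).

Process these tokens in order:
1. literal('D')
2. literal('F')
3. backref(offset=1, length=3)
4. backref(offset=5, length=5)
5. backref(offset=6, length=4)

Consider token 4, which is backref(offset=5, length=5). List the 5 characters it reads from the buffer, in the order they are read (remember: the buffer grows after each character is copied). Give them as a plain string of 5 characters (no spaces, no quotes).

Token 1: literal('D'). Output: "D"
Token 2: literal('F'). Output: "DF"
Token 3: backref(off=1, len=3) (overlapping!). Copied 'FFF' from pos 1. Output: "DFFFF"
Token 4: backref(off=5, len=5). Buffer before: "DFFFF" (len 5)
  byte 1: read out[0]='D', append. Buffer now: "DFFFFD"
  byte 2: read out[1]='F', append. Buffer now: "DFFFFDF"
  byte 3: read out[2]='F', append. Buffer now: "DFFFFDFF"
  byte 4: read out[3]='F', append. Buffer now: "DFFFFDFFF"
  byte 5: read out[4]='F', append. Buffer now: "DFFFFDFFFF"

Answer: DFFFF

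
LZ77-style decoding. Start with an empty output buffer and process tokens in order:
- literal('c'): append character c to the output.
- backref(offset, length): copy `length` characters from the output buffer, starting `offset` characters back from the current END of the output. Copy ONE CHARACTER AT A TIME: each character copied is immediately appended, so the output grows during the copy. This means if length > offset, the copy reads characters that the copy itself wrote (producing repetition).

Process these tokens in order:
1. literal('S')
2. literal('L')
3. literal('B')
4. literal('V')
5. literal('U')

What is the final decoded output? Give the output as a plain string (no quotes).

Token 1: literal('S'). Output: "S"
Token 2: literal('L'). Output: "SL"
Token 3: literal('B'). Output: "SLB"
Token 4: literal('V'). Output: "SLBV"
Token 5: literal('U'). Output: "SLBVU"

Answer: SLBVU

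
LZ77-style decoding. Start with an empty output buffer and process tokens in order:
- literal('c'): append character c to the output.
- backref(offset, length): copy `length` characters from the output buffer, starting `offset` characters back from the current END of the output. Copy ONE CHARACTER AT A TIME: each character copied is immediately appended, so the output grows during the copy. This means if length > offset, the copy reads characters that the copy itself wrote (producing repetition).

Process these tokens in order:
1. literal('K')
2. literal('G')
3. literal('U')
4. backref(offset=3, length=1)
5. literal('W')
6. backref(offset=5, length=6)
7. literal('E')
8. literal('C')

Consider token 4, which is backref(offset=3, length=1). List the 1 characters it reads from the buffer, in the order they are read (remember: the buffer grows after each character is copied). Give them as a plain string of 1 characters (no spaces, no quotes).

Token 1: literal('K'). Output: "K"
Token 2: literal('G'). Output: "KG"
Token 3: literal('U'). Output: "KGU"
Token 4: backref(off=3, len=1). Buffer before: "KGU" (len 3)
  byte 1: read out[0]='K', append. Buffer now: "KGUK"

Answer: K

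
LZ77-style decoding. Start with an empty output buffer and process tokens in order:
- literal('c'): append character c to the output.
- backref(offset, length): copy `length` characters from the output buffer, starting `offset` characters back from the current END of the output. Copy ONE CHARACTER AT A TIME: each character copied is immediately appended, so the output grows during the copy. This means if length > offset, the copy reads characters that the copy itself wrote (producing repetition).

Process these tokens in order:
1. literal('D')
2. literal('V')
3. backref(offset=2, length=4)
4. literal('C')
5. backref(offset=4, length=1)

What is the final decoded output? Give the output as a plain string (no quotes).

Answer: DVDVDVCV

Derivation:
Token 1: literal('D'). Output: "D"
Token 2: literal('V'). Output: "DV"
Token 3: backref(off=2, len=4) (overlapping!). Copied 'DVDV' from pos 0. Output: "DVDVDV"
Token 4: literal('C'). Output: "DVDVDVC"
Token 5: backref(off=4, len=1). Copied 'V' from pos 3. Output: "DVDVDVCV"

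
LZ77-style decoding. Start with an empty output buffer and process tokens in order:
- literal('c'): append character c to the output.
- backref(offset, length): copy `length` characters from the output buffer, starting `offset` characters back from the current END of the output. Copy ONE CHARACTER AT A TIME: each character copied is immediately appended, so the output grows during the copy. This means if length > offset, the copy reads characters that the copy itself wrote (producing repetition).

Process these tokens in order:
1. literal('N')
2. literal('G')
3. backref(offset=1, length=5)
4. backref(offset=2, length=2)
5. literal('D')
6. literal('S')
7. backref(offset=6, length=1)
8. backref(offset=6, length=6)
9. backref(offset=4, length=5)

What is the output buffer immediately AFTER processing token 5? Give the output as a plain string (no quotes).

Answer: NGGGGGGGGD

Derivation:
Token 1: literal('N'). Output: "N"
Token 2: literal('G'). Output: "NG"
Token 3: backref(off=1, len=5) (overlapping!). Copied 'GGGGG' from pos 1. Output: "NGGGGGG"
Token 4: backref(off=2, len=2). Copied 'GG' from pos 5. Output: "NGGGGGGGG"
Token 5: literal('D'). Output: "NGGGGGGGGD"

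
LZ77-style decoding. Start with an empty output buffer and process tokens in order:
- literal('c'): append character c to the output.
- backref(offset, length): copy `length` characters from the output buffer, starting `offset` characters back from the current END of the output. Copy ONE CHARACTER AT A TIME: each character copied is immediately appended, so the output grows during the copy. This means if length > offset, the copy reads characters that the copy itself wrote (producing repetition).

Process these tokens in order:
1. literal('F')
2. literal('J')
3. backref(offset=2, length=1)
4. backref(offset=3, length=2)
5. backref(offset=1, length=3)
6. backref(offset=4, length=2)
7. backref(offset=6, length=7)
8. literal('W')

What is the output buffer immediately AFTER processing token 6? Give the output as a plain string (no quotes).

Token 1: literal('F'). Output: "F"
Token 2: literal('J'). Output: "FJ"
Token 3: backref(off=2, len=1). Copied 'F' from pos 0. Output: "FJF"
Token 4: backref(off=3, len=2). Copied 'FJ' from pos 0. Output: "FJFFJ"
Token 5: backref(off=1, len=3) (overlapping!). Copied 'JJJ' from pos 4. Output: "FJFFJJJJ"
Token 6: backref(off=4, len=2). Copied 'JJ' from pos 4. Output: "FJFFJJJJJJ"

Answer: FJFFJJJJJJ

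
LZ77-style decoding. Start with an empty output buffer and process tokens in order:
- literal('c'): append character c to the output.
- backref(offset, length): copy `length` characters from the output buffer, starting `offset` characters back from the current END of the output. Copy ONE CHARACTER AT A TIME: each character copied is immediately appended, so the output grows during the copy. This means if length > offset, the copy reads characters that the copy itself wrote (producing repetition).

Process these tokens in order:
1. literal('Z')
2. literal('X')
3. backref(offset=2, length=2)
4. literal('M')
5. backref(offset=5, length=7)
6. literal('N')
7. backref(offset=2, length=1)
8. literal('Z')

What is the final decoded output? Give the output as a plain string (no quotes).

Token 1: literal('Z'). Output: "Z"
Token 2: literal('X'). Output: "ZX"
Token 3: backref(off=2, len=2). Copied 'ZX' from pos 0. Output: "ZXZX"
Token 4: literal('M'). Output: "ZXZXM"
Token 5: backref(off=5, len=7) (overlapping!). Copied 'ZXZXMZX' from pos 0. Output: "ZXZXMZXZXMZX"
Token 6: literal('N'). Output: "ZXZXMZXZXMZXN"
Token 7: backref(off=2, len=1). Copied 'X' from pos 11. Output: "ZXZXMZXZXMZXNX"
Token 8: literal('Z'). Output: "ZXZXMZXZXMZXNXZ"

Answer: ZXZXMZXZXMZXNXZ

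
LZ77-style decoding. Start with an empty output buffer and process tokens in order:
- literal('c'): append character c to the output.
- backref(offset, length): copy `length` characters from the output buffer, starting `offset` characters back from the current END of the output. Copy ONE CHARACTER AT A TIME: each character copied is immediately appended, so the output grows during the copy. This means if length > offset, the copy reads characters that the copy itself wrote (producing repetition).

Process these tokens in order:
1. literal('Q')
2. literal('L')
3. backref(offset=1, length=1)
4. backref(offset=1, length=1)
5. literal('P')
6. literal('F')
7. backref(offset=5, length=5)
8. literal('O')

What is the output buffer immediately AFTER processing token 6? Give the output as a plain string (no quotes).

Token 1: literal('Q'). Output: "Q"
Token 2: literal('L'). Output: "QL"
Token 3: backref(off=1, len=1). Copied 'L' from pos 1. Output: "QLL"
Token 4: backref(off=1, len=1). Copied 'L' from pos 2. Output: "QLLL"
Token 5: literal('P'). Output: "QLLLP"
Token 6: literal('F'). Output: "QLLLPF"

Answer: QLLLPF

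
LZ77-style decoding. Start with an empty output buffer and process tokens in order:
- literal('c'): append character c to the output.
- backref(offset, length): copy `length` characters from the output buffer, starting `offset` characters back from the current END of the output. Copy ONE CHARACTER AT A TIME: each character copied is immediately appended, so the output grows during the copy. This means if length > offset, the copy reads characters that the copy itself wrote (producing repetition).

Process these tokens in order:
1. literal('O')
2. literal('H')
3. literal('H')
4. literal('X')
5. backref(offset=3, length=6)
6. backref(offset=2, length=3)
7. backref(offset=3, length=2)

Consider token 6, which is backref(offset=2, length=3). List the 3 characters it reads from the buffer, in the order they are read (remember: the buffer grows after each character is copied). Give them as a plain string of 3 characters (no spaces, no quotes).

Answer: HXH

Derivation:
Token 1: literal('O'). Output: "O"
Token 2: literal('H'). Output: "OH"
Token 3: literal('H'). Output: "OHH"
Token 4: literal('X'). Output: "OHHX"
Token 5: backref(off=3, len=6) (overlapping!). Copied 'HHXHHX' from pos 1. Output: "OHHXHHXHHX"
Token 6: backref(off=2, len=3). Buffer before: "OHHXHHXHHX" (len 10)
  byte 1: read out[8]='H', append. Buffer now: "OHHXHHXHHXH"
  byte 2: read out[9]='X', append. Buffer now: "OHHXHHXHHXHX"
  byte 3: read out[10]='H', append. Buffer now: "OHHXHHXHHXHXH"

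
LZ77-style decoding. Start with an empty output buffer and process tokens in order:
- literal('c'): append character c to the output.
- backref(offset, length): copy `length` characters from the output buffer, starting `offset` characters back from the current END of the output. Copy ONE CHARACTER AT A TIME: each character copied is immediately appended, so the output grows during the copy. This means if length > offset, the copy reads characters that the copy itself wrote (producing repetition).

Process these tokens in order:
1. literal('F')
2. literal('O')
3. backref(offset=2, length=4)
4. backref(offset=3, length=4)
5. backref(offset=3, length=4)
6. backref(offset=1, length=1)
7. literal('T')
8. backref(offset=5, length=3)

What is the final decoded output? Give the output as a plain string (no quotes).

Answer: FOFOFOOFOOFOOFFTOOF

Derivation:
Token 1: literal('F'). Output: "F"
Token 2: literal('O'). Output: "FO"
Token 3: backref(off=2, len=4) (overlapping!). Copied 'FOFO' from pos 0. Output: "FOFOFO"
Token 4: backref(off=3, len=4) (overlapping!). Copied 'OFOO' from pos 3. Output: "FOFOFOOFOO"
Token 5: backref(off=3, len=4) (overlapping!). Copied 'FOOF' from pos 7. Output: "FOFOFOOFOOFOOF"
Token 6: backref(off=1, len=1). Copied 'F' from pos 13. Output: "FOFOFOOFOOFOOFF"
Token 7: literal('T'). Output: "FOFOFOOFOOFOOFFT"
Token 8: backref(off=5, len=3). Copied 'OOF' from pos 11. Output: "FOFOFOOFOOFOOFFTOOF"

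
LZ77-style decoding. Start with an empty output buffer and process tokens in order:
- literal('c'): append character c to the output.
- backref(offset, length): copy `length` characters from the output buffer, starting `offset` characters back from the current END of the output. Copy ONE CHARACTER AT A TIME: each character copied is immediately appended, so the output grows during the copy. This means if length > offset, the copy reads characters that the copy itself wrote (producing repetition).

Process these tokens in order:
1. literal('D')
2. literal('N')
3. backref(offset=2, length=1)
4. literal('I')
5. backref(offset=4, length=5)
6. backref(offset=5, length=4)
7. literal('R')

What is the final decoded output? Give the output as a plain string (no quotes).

Token 1: literal('D'). Output: "D"
Token 2: literal('N'). Output: "DN"
Token 3: backref(off=2, len=1). Copied 'D' from pos 0. Output: "DND"
Token 4: literal('I'). Output: "DNDI"
Token 5: backref(off=4, len=5) (overlapping!). Copied 'DNDID' from pos 0. Output: "DNDIDNDID"
Token 6: backref(off=5, len=4). Copied 'DNDI' from pos 4. Output: "DNDIDNDIDDNDI"
Token 7: literal('R'). Output: "DNDIDNDIDDNDIR"

Answer: DNDIDNDIDDNDIR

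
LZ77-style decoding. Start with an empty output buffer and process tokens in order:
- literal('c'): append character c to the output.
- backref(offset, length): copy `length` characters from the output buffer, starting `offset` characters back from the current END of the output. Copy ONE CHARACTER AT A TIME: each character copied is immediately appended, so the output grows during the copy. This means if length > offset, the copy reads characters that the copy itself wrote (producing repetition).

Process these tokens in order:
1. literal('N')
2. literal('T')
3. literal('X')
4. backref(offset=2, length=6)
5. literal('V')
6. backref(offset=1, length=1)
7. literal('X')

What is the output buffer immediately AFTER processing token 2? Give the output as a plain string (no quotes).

Answer: NT

Derivation:
Token 1: literal('N'). Output: "N"
Token 2: literal('T'). Output: "NT"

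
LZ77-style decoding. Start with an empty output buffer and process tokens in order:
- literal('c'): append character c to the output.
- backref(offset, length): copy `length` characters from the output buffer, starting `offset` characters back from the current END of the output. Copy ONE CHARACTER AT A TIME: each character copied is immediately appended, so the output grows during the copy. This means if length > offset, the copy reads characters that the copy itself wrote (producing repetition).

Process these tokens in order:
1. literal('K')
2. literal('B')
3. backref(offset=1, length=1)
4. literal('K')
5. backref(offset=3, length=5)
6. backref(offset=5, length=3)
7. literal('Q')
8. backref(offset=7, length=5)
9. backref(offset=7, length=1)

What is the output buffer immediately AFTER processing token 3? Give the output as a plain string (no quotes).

Answer: KBB

Derivation:
Token 1: literal('K'). Output: "K"
Token 2: literal('B'). Output: "KB"
Token 3: backref(off=1, len=1). Copied 'B' from pos 1. Output: "KBB"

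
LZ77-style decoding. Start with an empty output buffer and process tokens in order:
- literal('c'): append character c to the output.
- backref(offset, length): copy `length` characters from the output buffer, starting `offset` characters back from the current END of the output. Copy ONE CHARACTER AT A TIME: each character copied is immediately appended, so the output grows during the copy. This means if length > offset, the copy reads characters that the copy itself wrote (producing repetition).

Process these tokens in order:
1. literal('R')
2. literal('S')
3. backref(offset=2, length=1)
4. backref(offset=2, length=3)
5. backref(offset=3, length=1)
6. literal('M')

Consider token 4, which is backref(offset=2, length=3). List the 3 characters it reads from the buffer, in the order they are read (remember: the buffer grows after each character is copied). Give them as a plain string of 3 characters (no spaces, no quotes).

Token 1: literal('R'). Output: "R"
Token 2: literal('S'). Output: "RS"
Token 3: backref(off=2, len=1). Copied 'R' from pos 0. Output: "RSR"
Token 4: backref(off=2, len=3). Buffer before: "RSR" (len 3)
  byte 1: read out[1]='S', append. Buffer now: "RSRS"
  byte 2: read out[2]='R', append. Buffer now: "RSRSR"
  byte 3: read out[3]='S', append. Buffer now: "RSRSRS"

Answer: SRS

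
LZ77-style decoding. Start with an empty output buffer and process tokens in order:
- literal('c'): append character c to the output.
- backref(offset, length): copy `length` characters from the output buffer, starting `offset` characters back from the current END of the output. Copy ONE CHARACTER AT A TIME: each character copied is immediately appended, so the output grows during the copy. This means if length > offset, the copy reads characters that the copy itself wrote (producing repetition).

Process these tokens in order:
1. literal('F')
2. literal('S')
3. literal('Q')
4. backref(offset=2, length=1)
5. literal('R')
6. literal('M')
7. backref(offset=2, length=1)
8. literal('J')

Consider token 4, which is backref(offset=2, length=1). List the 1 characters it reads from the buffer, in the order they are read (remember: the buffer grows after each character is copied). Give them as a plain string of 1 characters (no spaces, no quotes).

Answer: S

Derivation:
Token 1: literal('F'). Output: "F"
Token 2: literal('S'). Output: "FS"
Token 3: literal('Q'). Output: "FSQ"
Token 4: backref(off=2, len=1). Buffer before: "FSQ" (len 3)
  byte 1: read out[1]='S', append. Buffer now: "FSQS"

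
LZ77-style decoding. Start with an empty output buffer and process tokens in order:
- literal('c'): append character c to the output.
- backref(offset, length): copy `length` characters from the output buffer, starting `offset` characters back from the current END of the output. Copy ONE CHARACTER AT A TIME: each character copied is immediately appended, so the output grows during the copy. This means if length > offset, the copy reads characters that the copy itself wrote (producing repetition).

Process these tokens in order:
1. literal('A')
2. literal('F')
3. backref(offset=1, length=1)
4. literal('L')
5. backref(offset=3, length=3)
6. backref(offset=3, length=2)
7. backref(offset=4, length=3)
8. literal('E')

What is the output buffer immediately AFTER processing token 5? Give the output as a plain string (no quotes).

Answer: AFFLFFL

Derivation:
Token 1: literal('A'). Output: "A"
Token 2: literal('F'). Output: "AF"
Token 3: backref(off=1, len=1). Copied 'F' from pos 1. Output: "AFF"
Token 4: literal('L'). Output: "AFFL"
Token 5: backref(off=3, len=3). Copied 'FFL' from pos 1. Output: "AFFLFFL"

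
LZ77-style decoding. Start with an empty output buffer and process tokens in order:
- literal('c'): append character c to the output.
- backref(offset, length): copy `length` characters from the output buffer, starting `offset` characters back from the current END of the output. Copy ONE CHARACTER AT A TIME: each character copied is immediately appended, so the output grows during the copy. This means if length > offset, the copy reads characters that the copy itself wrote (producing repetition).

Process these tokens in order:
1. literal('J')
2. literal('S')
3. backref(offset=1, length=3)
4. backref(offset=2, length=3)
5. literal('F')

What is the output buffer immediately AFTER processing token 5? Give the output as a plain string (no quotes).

Answer: JSSSSSSSF

Derivation:
Token 1: literal('J'). Output: "J"
Token 2: literal('S'). Output: "JS"
Token 3: backref(off=1, len=3) (overlapping!). Copied 'SSS' from pos 1. Output: "JSSSS"
Token 4: backref(off=2, len=3) (overlapping!). Copied 'SSS' from pos 3. Output: "JSSSSSSS"
Token 5: literal('F'). Output: "JSSSSSSSF"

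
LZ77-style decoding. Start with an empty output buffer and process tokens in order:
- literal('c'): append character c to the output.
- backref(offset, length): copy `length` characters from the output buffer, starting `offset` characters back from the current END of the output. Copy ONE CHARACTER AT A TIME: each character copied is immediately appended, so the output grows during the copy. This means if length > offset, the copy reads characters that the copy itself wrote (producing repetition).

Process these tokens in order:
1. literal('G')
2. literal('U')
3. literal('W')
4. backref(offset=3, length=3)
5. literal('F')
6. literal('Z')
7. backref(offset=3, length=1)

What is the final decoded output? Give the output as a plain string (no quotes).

Answer: GUWGUWFZW

Derivation:
Token 1: literal('G'). Output: "G"
Token 2: literal('U'). Output: "GU"
Token 3: literal('W'). Output: "GUW"
Token 4: backref(off=3, len=3). Copied 'GUW' from pos 0. Output: "GUWGUW"
Token 5: literal('F'). Output: "GUWGUWF"
Token 6: literal('Z'). Output: "GUWGUWFZ"
Token 7: backref(off=3, len=1). Copied 'W' from pos 5. Output: "GUWGUWFZW"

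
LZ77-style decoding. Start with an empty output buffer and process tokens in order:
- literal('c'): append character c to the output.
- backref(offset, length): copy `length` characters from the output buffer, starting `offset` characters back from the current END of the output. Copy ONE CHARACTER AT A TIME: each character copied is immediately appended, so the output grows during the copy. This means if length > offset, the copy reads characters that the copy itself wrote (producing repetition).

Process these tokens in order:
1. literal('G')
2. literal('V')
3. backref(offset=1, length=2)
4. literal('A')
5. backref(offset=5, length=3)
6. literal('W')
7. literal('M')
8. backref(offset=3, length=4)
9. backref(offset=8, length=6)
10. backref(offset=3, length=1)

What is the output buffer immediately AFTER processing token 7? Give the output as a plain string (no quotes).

Answer: GVVVAGVVWM

Derivation:
Token 1: literal('G'). Output: "G"
Token 2: literal('V'). Output: "GV"
Token 3: backref(off=1, len=2) (overlapping!). Copied 'VV' from pos 1. Output: "GVVV"
Token 4: literal('A'). Output: "GVVVA"
Token 5: backref(off=5, len=3). Copied 'GVV' from pos 0. Output: "GVVVAGVV"
Token 6: literal('W'). Output: "GVVVAGVVW"
Token 7: literal('M'). Output: "GVVVAGVVWM"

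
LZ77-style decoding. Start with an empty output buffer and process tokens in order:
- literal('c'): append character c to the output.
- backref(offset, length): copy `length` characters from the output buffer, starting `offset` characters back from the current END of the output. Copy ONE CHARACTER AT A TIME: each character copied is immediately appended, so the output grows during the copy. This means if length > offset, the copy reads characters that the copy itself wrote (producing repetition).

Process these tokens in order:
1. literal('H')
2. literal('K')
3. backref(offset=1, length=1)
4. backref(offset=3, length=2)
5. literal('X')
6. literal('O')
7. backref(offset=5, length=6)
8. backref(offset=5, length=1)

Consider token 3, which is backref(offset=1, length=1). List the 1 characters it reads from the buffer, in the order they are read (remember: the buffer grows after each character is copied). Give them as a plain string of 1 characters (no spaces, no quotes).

Answer: K

Derivation:
Token 1: literal('H'). Output: "H"
Token 2: literal('K'). Output: "HK"
Token 3: backref(off=1, len=1). Buffer before: "HK" (len 2)
  byte 1: read out[1]='K', append. Buffer now: "HKK"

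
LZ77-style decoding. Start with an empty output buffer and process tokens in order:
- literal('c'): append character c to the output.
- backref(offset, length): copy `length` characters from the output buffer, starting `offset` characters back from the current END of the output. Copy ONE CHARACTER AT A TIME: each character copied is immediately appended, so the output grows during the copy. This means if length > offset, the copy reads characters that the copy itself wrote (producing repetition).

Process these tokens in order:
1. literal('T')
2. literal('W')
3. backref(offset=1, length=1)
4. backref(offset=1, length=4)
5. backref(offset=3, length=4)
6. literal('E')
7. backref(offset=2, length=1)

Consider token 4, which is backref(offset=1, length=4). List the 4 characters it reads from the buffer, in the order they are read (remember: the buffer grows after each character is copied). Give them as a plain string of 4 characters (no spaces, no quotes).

Answer: WWWW

Derivation:
Token 1: literal('T'). Output: "T"
Token 2: literal('W'). Output: "TW"
Token 3: backref(off=1, len=1). Copied 'W' from pos 1. Output: "TWW"
Token 4: backref(off=1, len=4). Buffer before: "TWW" (len 3)
  byte 1: read out[2]='W', append. Buffer now: "TWWW"
  byte 2: read out[3]='W', append. Buffer now: "TWWWW"
  byte 3: read out[4]='W', append. Buffer now: "TWWWWW"
  byte 4: read out[5]='W', append. Buffer now: "TWWWWWW"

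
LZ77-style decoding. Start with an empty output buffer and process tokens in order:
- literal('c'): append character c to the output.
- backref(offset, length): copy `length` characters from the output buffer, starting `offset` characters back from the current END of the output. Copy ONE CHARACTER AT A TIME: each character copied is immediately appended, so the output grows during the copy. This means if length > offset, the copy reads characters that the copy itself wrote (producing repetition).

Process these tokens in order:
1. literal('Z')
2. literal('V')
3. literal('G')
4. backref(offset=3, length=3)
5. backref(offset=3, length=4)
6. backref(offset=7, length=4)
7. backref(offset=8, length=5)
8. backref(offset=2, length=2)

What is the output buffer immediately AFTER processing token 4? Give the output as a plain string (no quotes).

Answer: ZVGZVG

Derivation:
Token 1: literal('Z'). Output: "Z"
Token 2: literal('V'). Output: "ZV"
Token 3: literal('G'). Output: "ZVG"
Token 4: backref(off=3, len=3). Copied 'ZVG' from pos 0. Output: "ZVGZVG"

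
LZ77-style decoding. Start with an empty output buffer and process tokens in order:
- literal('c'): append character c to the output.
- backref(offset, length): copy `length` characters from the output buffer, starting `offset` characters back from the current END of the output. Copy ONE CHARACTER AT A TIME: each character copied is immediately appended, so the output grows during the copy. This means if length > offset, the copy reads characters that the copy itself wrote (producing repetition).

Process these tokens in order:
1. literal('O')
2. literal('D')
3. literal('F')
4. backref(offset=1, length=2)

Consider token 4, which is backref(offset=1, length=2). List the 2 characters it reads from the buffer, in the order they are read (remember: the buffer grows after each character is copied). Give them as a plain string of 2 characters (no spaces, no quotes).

Token 1: literal('O'). Output: "O"
Token 2: literal('D'). Output: "OD"
Token 3: literal('F'). Output: "ODF"
Token 4: backref(off=1, len=2). Buffer before: "ODF" (len 3)
  byte 1: read out[2]='F', append. Buffer now: "ODFF"
  byte 2: read out[3]='F', append. Buffer now: "ODFFF"

Answer: FF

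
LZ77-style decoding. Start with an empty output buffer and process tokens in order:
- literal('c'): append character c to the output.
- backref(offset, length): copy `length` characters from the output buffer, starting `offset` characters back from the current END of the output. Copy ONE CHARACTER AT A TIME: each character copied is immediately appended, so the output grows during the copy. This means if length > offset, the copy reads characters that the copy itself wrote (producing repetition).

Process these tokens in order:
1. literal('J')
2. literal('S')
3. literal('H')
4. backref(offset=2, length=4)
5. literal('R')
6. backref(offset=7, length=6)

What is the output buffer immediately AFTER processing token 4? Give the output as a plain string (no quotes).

Answer: JSHSHSH

Derivation:
Token 1: literal('J'). Output: "J"
Token 2: literal('S'). Output: "JS"
Token 3: literal('H'). Output: "JSH"
Token 4: backref(off=2, len=4) (overlapping!). Copied 'SHSH' from pos 1. Output: "JSHSHSH"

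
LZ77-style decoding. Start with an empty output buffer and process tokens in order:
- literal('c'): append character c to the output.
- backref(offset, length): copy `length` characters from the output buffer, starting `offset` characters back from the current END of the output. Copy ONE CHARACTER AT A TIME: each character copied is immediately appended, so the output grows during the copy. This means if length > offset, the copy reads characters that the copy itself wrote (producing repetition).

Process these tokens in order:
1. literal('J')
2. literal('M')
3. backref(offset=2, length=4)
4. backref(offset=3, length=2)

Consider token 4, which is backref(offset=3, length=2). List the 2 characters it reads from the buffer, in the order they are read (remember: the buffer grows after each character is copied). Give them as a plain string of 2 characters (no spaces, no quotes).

Answer: MJ

Derivation:
Token 1: literal('J'). Output: "J"
Token 2: literal('M'). Output: "JM"
Token 3: backref(off=2, len=4) (overlapping!). Copied 'JMJM' from pos 0. Output: "JMJMJM"
Token 4: backref(off=3, len=2). Buffer before: "JMJMJM" (len 6)
  byte 1: read out[3]='M', append. Buffer now: "JMJMJMM"
  byte 2: read out[4]='J', append. Buffer now: "JMJMJMMJ"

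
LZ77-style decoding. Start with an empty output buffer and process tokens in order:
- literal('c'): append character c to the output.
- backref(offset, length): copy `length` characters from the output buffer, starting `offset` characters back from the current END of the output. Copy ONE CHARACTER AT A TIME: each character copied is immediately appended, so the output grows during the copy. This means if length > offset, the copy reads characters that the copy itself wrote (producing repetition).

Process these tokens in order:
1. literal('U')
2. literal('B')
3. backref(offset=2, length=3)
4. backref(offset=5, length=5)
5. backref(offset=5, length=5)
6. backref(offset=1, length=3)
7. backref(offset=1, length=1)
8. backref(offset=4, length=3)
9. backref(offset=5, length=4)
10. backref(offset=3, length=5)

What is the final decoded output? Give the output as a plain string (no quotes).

Answer: UBUBUUBUBUUBUBUUUUUUUUUUUUUUUUU

Derivation:
Token 1: literal('U'). Output: "U"
Token 2: literal('B'). Output: "UB"
Token 3: backref(off=2, len=3) (overlapping!). Copied 'UBU' from pos 0. Output: "UBUBU"
Token 4: backref(off=5, len=5). Copied 'UBUBU' from pos 0. Output: "UBUBUUBUBU"
Token 5: backref(off=5, len=5). Copied 'UBUBU' from pos 5. Output: "UBUBUUBUBUUBUBU"
Token 6: backref(off=1, len=3) (overlapping!). Copied 'UUU' from pos 14. Output: "UBUBUUBUBUUBUBUUUU"
Token 7: backref(off=1, len=1). Copied 'U' from pos 17. Output: "UBUBUUBUBUUBUBUUUUU"
Token 8: backref(off=4, len=3). Copied 'UUU' from pos 15. Output: "UBUBUUBUBUUBUBUUUUUUUU"
Token 9: backref(off=5, len=4). Copied 'UUUU' from pos 17. Output: "UBUBUUBUBUUBUBUUUUUUUUUUUU"
Token 10: backref(off=3, len=5) (overlapping!). Copied 'UUUUU' from pos 23. Output: "UBUBUUBUBUUBUBUUUUUUUUUUUUUUUUU"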